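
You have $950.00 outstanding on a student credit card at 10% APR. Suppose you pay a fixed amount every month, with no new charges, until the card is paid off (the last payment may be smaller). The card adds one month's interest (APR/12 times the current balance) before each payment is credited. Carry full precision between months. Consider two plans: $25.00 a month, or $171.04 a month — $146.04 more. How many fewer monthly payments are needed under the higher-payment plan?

40 fewer payments

Monthly rate r = 10%/12 = 0.833333% = 0.00833333.
At $25.00/mo: n = ⌈−ln(1 − rB₀/P)/ln(1+r)⌉ = 46 payments (last $22.08); total interest = total paid − $950.00 = $197.08.
At $171.04/mo: 6 payments (last $121.68); total interest $26.88.
Payments saved = 46 − 6 = 40.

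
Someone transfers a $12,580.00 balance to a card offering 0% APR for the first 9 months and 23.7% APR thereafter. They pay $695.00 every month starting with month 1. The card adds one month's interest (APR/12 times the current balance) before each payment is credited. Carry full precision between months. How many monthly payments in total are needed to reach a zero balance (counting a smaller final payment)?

Promo months 1–9 at r₀ = 0%/12 = 0; months 10+ at r₁ = 23.7%/12 = 0.01975.
After month 9 (no interest yet): B = $12,580.00 − 9·$695.00 = $6,325.00.
Then at r₁ with $695.00/mo: n₂ = −ln(1 − r₁·B/P)/ln(1+r₁) ≈ 10.13 → 11 more payments.

20 payments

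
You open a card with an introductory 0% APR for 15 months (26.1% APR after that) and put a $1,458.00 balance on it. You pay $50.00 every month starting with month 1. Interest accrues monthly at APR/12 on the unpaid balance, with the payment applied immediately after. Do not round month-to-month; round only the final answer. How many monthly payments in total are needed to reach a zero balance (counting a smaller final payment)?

Promo months 1–15 at r₀ = 0%/12 = 0; months 16+ at r₁ = 26.1%/12 = 0.02175.
After month 15 (no interest yet): B = $1,458.00 − 15·$50.00 = $708.00.
Then at r₁ with $50.00/mo: n₂ = −ln(1 − r₁·B/P)/ln(1+r₁) ≈ 17.11 → 18 more payments.

33 payments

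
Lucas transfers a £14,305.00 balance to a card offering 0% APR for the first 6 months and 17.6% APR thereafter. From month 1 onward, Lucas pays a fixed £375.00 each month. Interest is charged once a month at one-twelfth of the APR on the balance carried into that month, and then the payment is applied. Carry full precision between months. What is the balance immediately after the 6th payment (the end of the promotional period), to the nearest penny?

Promo months 1–6 at r₀ = 0%/12 = 0; months 7+ at r₁ = 17.6%/12 = 0.0146667.
After month 6 (no interest yet): B = £14,305.00 − 6·£375.00 = £12,055.00.

£12,055.00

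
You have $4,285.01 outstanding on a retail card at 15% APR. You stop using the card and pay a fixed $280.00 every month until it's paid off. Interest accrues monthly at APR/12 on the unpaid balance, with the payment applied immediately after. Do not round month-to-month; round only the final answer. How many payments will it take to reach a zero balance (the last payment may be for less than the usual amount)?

18 months

Monthly rate r = 15%/12 = 1.25% = 0.0125.
Recurrence: B ← B·(1+r) − $280.00.
Month 1: interest $53.56; balance after payment $4,058.57.
Month 2: interest $50.73; balance after payment $3,829.30.
Closed form: n = −ln(1 − rB₀/P)/ln(1+r) = −ln(0.8087)/ln(1.0125) ≈ 17.092, so the balance reaches zero during payment 18.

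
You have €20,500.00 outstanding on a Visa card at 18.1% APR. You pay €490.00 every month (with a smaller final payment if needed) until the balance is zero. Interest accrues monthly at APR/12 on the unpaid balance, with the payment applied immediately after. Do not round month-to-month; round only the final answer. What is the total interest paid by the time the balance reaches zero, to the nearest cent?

Monthly rate r = 18.1%/12 = 1.50833% = 0.0150833.
Payoff takes n = ⌈−ln(1 − rB₀/P)/ln(1+r)⌉ = ⌈66.601⌉ = 67 payments; the last is €295.23.
Total paid = 66·€490.00 + €295.23 = €32,635.23.
Total interest = total paid − principal = €32,635.23 − €20,500.00 = €12,135.23.

€12,135.23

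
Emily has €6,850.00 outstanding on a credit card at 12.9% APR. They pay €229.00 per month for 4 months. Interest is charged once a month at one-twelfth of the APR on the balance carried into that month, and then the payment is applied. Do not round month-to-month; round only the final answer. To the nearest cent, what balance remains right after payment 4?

€6,218.46

Monthly rate r = 12.9%/12 = 1.075% = 0.01075.
Each month: B ← B·(1+r) − €229.00.
Month 1: interest €73.64; balance after payment €6,694.64.
Month 2: interest €71.97; balance after payment €6,537.60.
Month 3: interest €70.28; balance after payment €6,378.88.
Month 4: interest €68.57; balance after payment €6,218.46.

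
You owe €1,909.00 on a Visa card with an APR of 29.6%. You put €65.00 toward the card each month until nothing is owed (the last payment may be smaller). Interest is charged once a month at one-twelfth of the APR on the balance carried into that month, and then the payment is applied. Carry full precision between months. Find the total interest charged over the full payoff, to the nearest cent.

Monthly rate r = 29.6%/12 = 2.46667% = 0.0246667.
Payoff takes n = ⌈−ln(1 − rB₀/P)/ln(1+r)⌉ = ⌈52.897⌉ = 53 payments; the last is €58.36.
Total paid = 52·€65.00 + €58.36 = €3,438.36.
Total interest = total paid − principal = €3,438.36 − €1,909.00 = €1,529.36.

€1,529.36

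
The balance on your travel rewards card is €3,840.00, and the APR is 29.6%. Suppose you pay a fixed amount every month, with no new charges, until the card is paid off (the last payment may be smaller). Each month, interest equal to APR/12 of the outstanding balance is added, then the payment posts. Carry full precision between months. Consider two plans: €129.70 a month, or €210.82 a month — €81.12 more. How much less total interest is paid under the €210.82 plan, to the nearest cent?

Monthly rate r = 29.6%/12 = 2.46667% = 0.0246667.
At €129.70/mo: n = ⌈−ln(1 − rB₀/P)/ln(1+r)⌉ = 54 payments (last €101.28); total interest = total paid − €3,840.00 = €3,135.38.
At €210.82/mo: 25 payments (last €102.18); total interest €1,321.86.
Interest saved = €3,135.38 − €1,321.86 = €1,813.52.

€1,813.52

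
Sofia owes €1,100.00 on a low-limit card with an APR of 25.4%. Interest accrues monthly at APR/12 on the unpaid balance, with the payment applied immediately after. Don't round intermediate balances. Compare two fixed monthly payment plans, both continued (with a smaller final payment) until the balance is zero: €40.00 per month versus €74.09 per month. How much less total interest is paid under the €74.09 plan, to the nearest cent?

€331.81

Monthly rate r = 25.4%/12 = 2.11667% = 0.0211667.
At €40.00/mo: n = ⌈−ln(1 − rB₀/P)/ln(1+r)⌉ = 42 payments (last €26.25); total interest = total paid − €1,100.00 = €566.25.
At €74.09/mo: 19 payments (last €0.82); total interest €234.44.
Interest saved = €566.25 − €234.44 = €331.81.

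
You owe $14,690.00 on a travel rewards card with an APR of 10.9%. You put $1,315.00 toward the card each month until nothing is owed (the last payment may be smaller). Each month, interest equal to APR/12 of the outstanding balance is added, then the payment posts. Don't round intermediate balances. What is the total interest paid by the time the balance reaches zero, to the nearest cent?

Monthly rate r = 10.9%/12 = 0.908333% = 0.00908333.
Payoff takes n = ⌈−ln(1 − rB₀/P)/ln(1+r)⌉ = ⌈11.833⌉ = 12 payments; the last is $1,095.97.
Total paid = 11·$1,315.00 + $1,095.97 = $15,560.97.
Total interest = total paid − principal = $15,560.97 − $14,690.00 = $870.97.

$870.97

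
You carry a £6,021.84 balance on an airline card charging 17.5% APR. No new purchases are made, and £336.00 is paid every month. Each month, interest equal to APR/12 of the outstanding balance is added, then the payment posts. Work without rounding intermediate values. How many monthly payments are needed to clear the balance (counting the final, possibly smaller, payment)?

21 months

Monthly rate r = 17.5%/12 = 1.45833% = 0.0145833.
Recurrence: B ← B·(1+r) − £336.00.
Month 1: interest £87.82; balance after payment £5,773.66.
Month 2: interest £84.20; balance after payment £5,521.86.
Closed form: n = −ln(1 − rB₀/P)/ln(1+r) = −ln(0.73864)/ln(1.01458) ≈ 20.925, so the balance reaches zero during payment 21.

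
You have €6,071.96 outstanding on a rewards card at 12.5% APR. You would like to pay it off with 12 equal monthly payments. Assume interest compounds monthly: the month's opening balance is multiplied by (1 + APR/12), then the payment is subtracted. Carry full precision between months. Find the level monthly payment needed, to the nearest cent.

€540.91

Monthly rate r = 12.5%/12 = 1.04167% = 0.0104167.
Level-payment amortization: P = B₀·r / (1 − (1+r)^(−n)) = 6071.96·0.0104167 / (1 − 1.01042^(−12)).
Denominator 1 − (1+r)^(−12) = 0.11693233.
P = 63.2496 / 0.11693233 ≈ 540.91.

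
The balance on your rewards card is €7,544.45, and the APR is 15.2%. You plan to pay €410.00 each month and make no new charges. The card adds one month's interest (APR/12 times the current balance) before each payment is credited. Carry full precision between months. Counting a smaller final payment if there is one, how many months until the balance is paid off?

Monthly rate r = 15.2%/12 = 1.26667% = 0.0126667.
Recurrence: B ← B·(1+r) − €410.00.
Month 1: interest €95.56; balance after payment €7,230.01.
Month 2: interest €91.58; balance after payment €6,911.59.
Closed form: n = −ln(1 − rB₀/P)/ln(1+r) = −ln(0.76692)/ln(1.01267) ≈ 21.083, so the balance reaches zero during payment 22.

22 months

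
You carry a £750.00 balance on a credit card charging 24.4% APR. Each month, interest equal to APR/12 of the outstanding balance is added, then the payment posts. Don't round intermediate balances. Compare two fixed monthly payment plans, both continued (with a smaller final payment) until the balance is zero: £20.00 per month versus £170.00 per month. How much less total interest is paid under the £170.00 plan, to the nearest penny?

Monthly rate r = 24.4%/12 = 2.03333% = 0.0203333.
At £20.00/mo: n = ⌈−ln(1 − rB₀/P)/ln(1+r)⌉ = 72 payments (last £8.40); total interest = total paid − £750.00 = £678.40.
At £170.00/mo: 5 payments (last £114.14); total interest £44.14.
Interest saved = £678.40 − £44.14 = £634.26.

£634.26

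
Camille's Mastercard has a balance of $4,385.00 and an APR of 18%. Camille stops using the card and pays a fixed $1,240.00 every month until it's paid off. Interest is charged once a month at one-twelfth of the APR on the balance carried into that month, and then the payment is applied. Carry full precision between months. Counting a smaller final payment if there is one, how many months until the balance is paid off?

4 months

Monthly rate r = 18%/12 = 1.5% = 0.015.
Recurrence: B ← B·(1+r) − $1,240.00.
Month 1: interest $65.77; balance after payment $3,210.77.
Month 2: interest $48.16; balance after payment $2,018.94.
Month 3: interest $30.28; balance after payment $809.22.
Month 4: interest $12.14; balance after payment $0.00.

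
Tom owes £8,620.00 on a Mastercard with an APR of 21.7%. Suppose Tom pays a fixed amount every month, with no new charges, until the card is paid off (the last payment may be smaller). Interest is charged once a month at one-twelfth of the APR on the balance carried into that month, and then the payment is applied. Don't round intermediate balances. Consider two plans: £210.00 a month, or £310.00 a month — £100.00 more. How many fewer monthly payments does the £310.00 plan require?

37 fewer payments

Monthly rate r = 21.7%/12 = 1.80833% = 0.0180833.
At £210.00/mo: n = ⌈−ln(1 − rB₀/P)/ln(1+r)⌉ = 76 payments (last £137.99); total interest = total paid − £8,620.00 = £7,267.99.
At £310.00/mo: 39 payments (last £307.96); total interest £3,467.96.
Payments saved = 76 − 39 = 37.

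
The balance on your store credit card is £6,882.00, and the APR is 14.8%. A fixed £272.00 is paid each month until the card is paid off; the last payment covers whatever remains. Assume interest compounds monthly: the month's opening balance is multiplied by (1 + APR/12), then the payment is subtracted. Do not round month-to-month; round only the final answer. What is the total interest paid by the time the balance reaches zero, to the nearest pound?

£1,418

Monthly rate r = 14.8%/12 = 1.23333% = 0.0123333.
Payoff takes n = ⌈−ln(1 − rB₀/P)/ln(1+r)⌉ = ⌈30.514⌉ = 31 payments; the last is £140.31.
Total paid = 30·£272.00 + £140.31 = £8,300.31.
Total interest = total paid − principal = £8,300.31 − £6,882.00 = £1,418.31.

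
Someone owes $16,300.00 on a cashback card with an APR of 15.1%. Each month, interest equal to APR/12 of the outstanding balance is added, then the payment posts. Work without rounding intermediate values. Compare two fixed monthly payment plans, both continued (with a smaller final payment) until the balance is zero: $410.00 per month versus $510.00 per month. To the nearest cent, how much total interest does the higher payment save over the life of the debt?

Monthly rate r = 15.1%/12 = 1.25833% = 0.0125833.
At $410.00/mo: n = ⌈−ln(1 − rB₀/P)/ln(1+r)⌉ = 56 payments (last $194.43); total interest = total paid − $16,300.00 = $6,444.43.
At $510.00/mo: 42 payments (last $72.02); total interest $4,682.02.
Interest saved = $6,444.43 − $4,682.02 = $1,762.41.

$1,762.41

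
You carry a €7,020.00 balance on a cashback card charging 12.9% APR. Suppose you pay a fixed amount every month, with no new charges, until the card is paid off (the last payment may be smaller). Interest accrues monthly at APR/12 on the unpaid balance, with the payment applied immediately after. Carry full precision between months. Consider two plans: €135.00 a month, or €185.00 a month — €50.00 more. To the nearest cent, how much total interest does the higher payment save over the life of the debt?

€1,268.81

Monthly rate r = 12.9%/12 = 1.075% = 0.01075.
At €135.00/mo: n = ⌈−ln(1 − rB₀/P)/ln(1+r)⌉ = 77 payments (last €76.82); total interest = total paid − €7,020.00 = €3,316.82.
At €185.00/mo: 50 payments (last €3.01); total interest €2,048.01.
Interest saved = €3,316.82 − €2,048.01 = €1,268.81.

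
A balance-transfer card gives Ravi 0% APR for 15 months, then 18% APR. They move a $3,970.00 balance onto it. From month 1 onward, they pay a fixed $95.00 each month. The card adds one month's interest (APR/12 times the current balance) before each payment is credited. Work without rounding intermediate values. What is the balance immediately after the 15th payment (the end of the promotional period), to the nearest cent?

Promo months 1–15 at r₀ = 0%/12 = 0; months 16+ at r₁ = 18%/12 = 0.015.
After month 15 (no interest yet): B = $3,970.00 − 15·$95.00 = $2,545.00.

$2,545.00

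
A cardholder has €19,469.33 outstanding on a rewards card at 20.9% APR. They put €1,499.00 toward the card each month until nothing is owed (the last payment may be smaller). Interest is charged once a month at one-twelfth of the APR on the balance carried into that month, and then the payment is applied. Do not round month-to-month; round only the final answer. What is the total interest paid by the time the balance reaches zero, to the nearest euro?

Monthly rate r = 20.9%/12 = 1.74167% = 0.0174167.
Payoff takes n = ⌈−ln(1 − rB₀/P)/ln(1+r)⌉ = ⌈14.853⌉ = 15 payments; the last is €1,279.72.
Total paid = 14·€1,499.00 + €1,279.72 = €22,265.72.
Total interest = total paid − principal = €22,265.72 − €19,469.33 = €2,796.39.

€2,796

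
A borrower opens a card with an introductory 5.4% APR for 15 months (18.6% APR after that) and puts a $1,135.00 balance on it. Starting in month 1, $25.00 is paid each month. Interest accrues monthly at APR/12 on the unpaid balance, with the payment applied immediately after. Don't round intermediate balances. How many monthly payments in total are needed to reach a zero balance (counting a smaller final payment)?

62 payments

Promo months 1–15 at r₀ = 5.4%/12 = 0.0045; months 16+ at r₁ = 18.6%/12 = 0.0155.
After month 15: iterate B ← B·(1+r₀) − $25.00 for 15 months → $827.03.
Then at r₁ with $25.00/mo: n₂ = −ln(1 − r₁·B/P)/ln(1+r₁) ≈ 46.75 → 47 more payments.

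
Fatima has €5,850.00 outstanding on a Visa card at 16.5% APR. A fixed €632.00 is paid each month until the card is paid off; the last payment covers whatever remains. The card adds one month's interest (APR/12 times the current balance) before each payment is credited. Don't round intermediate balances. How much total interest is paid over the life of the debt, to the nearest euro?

Monthly rate r = 16.5%/12 = 1.375% = 0.01375.
Payoff takes n = ⌈−ln(1 − rB₀/P)/ln(1+r)⌉ = ⌈9.969⌉ = 10 payments; the last is €612.28.
Total paid = 9·€632.00 + €612.28 = €6,300.28.
Total interest = total paid − principal = €6,300.28 − €5,850.00 = €450.28.

€450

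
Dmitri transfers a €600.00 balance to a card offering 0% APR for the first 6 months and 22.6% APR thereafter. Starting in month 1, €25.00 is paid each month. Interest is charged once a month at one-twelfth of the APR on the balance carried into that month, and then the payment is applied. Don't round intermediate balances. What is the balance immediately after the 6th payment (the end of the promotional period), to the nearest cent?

€450.00

Promo months 1–6 at r₀ = 0%/12 = 0; months 7+ at r₁ = 22.6%/12 = 0.0188333.
After month 6 (no interest yet): B = €600.00 − 6·€25.00 = €450.00.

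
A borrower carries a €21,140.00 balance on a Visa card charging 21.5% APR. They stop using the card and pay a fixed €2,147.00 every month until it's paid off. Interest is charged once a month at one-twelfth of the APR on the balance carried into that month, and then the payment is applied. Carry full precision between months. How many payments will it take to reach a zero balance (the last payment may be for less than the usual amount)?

Monthly rate r = 21.5%/12 = 1.79167% = 0.0179167.
Recurrence: B ← B·(1+r) − €2,147.00.
Month 1: interest €378.76; balance after payment €19,371.76.
Month 2: interest €347.08; balance after payment €17,571.84.
Closed form: n = −ln(1 − rB₀/P)/ln(1+r) = −ln(0.82359)/ln(1.01792) ≈ 10.929, so the balance reaches zero during payment 11.

11 months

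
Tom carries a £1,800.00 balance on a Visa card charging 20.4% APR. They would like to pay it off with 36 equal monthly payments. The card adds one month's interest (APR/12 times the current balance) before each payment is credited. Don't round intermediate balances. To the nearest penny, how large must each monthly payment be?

Monthly rate r = 20.4%/12 = 1.7% = 0.017.
Level-payment amortization: P = B₀·r / (1 − (1+r)^(−n)) = 1800.00·0.017 / (1 − 1.017^(−36)).
Denominator 1 − (1+r)^(−36) = 0.454938264.
P = 30.6 / 0.454938264 ≈ 67.26.

£67.26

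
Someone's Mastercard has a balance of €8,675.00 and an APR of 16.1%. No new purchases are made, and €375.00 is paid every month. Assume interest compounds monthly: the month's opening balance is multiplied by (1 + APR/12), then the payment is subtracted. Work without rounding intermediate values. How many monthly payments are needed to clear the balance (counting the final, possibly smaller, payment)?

Monthly rate r = 16.1%/12 = 1.34167% = 0.0134167.
Recurrence: B ← B·(1+r) − €375.00.
Month 1: interest €116.39; balance after payment €8,416.39.
Month 2: interest €112.92; balance after payment €8,154.31.
Closed form: n = −ln(1 − rB₀/P)/ln(1+r) = −ln(0.68963)/ln(1.01342) ≈ 27.883, so the balance reaches zero during payment 28.

28 months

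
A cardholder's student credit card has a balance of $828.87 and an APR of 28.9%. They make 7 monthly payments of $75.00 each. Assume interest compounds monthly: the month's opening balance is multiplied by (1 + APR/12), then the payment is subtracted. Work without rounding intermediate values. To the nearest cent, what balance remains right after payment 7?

Monthly rate r = 28.9%/12 = 2.40833% = 0.0240833.
Each month: B ← B·(1+r) − $75.00.
Month 1: interest $19.96; balance after payment $773.83.
Month 2: interest $18.64; balance after payment $717.47.
Month 3: interest $17.28; balance after payment $659.75.
Month 4: interest $15.89; balance after payment $600.64.
Month 5: interest $14.47; balance after payment $540.10.
Month 6: interest $13.01; balance after payment $478.11.
Month 7: interest $11.51; balance after payment $414.62.

$414.62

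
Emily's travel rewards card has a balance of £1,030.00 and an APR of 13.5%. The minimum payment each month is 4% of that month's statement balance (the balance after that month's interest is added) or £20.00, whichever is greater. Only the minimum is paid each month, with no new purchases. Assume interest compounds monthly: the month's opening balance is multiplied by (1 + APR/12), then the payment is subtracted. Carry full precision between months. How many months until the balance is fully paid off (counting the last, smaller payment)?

54 months

Monthly rate r = 13.5%/12 = 1.125% = 0.01125.
While 4% of the post-interest balance exceeds £20.00, each month B ← (B·(1+r))·(1 − 0.04), i.e. B shrinks by the factor (1+r)·0.96 = 0.9708.
This holds for months 1–25. Entering month 26 the balance is £491.00; 4% of the post-interest balance is now below £20.00, so the flat £20.00 minimum applies from here.
From month 26 a fixed £20.00 at rate r clears £491.00 in 29 more payments. Total: 25 + 29 = 54 months.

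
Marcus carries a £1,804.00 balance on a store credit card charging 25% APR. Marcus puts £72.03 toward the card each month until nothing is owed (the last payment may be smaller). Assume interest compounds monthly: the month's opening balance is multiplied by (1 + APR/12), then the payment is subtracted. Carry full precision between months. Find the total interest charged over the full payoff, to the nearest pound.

£773

Monthly rate r = 25%/12 = 2.08333% = 0.0208333.
Payoff takes n = ⌈−ln(1 − rB₀/P)/ln(1+r)⌉ = ⌈35.776⌉ = 36 payments; the last is £56.01.
Total paid = 35·£72.03 + £56.01 = £2,577.06.
Total interest = total paid − principal = £2,577.06 − £1,804.00 = £773.06.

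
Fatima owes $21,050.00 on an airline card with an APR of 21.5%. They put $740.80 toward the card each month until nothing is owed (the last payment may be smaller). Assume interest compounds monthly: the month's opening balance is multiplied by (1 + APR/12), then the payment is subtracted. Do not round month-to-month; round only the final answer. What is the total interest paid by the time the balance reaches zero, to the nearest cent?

Monthly rate r = 21.5%/12 = 1.79167% = 0.0179167.
Payoff takes n = ⌈−ln(1 − rB₀/P)/ln(1+r)⌉ = ⌈40.068⌉ = 41 payments; the last is $50.69.
Total paid = 40·$740.80 + $50.69 = $29,682.69.
Total interest = total paid − principal = $29,682.69 − $21,050.00 = $8,632.69.

$8,632.69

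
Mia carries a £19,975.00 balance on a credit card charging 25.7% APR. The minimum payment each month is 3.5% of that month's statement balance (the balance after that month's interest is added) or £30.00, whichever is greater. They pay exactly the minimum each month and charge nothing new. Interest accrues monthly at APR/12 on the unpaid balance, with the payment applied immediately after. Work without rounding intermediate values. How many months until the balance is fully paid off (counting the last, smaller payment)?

263 months

Monthly rate r = 25.7%/12 = 2.14167% = 0.0214167.
While 3.5% of the post-interest balance exceeds £30.00, each month B ← (B·(1+r))·(1 − 0.035), i.e. B shrinks by the factor (1+r)·0.965 = 0.98567.
This holds for months 1–220. Entering month 221 the balance is £833.95; 3.5% of the post-interest balance is now below £30.00, so the flat £30.00 minimum applies from here.
From month 221 a fixed £30.00 at rate r clears £833.95 in 43 more payments. Total: 220 + 43 = 263 months.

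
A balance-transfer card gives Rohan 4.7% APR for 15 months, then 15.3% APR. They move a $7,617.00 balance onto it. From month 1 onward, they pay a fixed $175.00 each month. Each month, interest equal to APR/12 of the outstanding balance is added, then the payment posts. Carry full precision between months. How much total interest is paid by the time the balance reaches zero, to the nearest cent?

$1,878.52

Promo months 1–15 at r₀ = 4.7%/12 = 0.00391667; months 16+ at r₁ = 15.3%/12 = 0.01275.
After month 15: iterate B ← B·(1+r₀) − $175.00 for 15 months → $5,378.77.
Then at r₁ with $175.00/mo: n₂ = −ln(1 − r₁·B/P)/ln(1+r₁) ≈ 39.26 → 40 more payments.
Total paid = 54·$175.00 + $45.52 = $9,495.52; interest = $9,495.52 − $7,617.00 = $1,878.52.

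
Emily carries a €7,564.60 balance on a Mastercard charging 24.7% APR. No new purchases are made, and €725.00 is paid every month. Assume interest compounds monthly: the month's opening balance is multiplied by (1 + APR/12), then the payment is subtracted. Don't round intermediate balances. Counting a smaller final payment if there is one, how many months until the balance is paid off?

12 months

Monthly rate r = 24.7%/12 = 2.05833% = 0.0205833.
Recurrence: B ← B·(1+r) − €725.00.
Month 1: interest €155.70; balance after payment €6,995.30.
Month 2: interest €143.99; balance after payment €6,414.29.
Closed form: n = −ln(1 − rB₀/P)/ln(1+r) = −ln(0.78523)/ln(1.02058) ≈ 11.867, so the balance reaches zero during payment 12.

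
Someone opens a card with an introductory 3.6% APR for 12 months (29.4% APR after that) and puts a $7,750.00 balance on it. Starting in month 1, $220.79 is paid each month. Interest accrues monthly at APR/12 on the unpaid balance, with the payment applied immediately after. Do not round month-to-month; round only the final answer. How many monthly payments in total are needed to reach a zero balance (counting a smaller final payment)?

Promo months 1–12 at r₀ = 3.6%/12 = 0.003; months 13+ at r₁ = 29.4%/12 = 0.0245.
After month 12: iterate B ← B·(1+r₀) − $220.79 for 12 months → $5,340.01.
Then at r₁ with $220.79/mo: n₂ = −ln(1 − r₁·B/P)/ln(1+r₁) ≈ 37.09 → 38 more payments.

50 months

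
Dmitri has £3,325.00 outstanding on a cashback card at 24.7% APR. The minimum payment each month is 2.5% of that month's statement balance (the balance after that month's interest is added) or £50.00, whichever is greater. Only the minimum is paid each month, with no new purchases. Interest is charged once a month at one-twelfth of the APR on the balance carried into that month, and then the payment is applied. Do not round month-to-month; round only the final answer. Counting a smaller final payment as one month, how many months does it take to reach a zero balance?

Monthly rate r = 24.7%/12 = 2.05833% = 0.0205833.
While 2.5% of the post-interest balance exceeds £50.00, each month B ← (B·(1+r))·(1 − 0.025), i.e. B shrinks by the factor (1+r)·0.975 = 0.99507.
This holds for months 1–107. Entering month 108 the balance is £1,959.17; 2.5% of the post-interest balance is now below £50.00, so the flat £50.00 minimum applies from here.
From month 108 a fixed £50.00 at rate r clears £1,959.17 in 81 more payments. Total: 107 + 81 = 188 months.

188 months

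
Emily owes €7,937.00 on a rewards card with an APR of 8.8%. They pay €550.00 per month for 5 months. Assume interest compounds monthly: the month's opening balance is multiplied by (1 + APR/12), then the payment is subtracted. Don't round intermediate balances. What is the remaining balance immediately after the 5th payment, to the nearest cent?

€5,441.69

Monthly rate r = 8.8%/12 = 0.733333% = 0.00733333.
Each month: B ← B·(1+r) − €550.00.
Month 1: interest €58.20; balance after payment €7,445.20.
Month 2: interest €54.60; balance after payment €6,949.80.
Month 3: interest €50.97; balance after payment €6,450.77.
Month 4: interest €47.31; balance after payment €5,948.07.
Month 5: interest €43.62; balance after payment €5,441.69.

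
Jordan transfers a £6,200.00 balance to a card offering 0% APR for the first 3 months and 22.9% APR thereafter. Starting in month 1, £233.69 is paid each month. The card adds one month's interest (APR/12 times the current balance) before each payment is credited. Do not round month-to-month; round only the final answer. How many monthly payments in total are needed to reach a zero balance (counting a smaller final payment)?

Promo months 1–3 at r₀ = 0%/12 = 0; months 4+ at r₁ = 22.9%/12 = 0.0190833.
After month 3 (no interest yet): B = £6,200.00 − 3·£233.69 = £5,498.93.
Then at r₁ with £233.69/mo: n₂ = −ln(1 − r₁·B/P)/ln(1+r₁) ≈ 31.53 → 32 more payments.

35 payments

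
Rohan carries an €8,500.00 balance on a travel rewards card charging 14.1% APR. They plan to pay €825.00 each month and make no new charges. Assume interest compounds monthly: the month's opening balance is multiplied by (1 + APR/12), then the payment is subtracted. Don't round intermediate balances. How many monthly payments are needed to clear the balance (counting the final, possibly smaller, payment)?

Monthly rate r = 14.1%/12 = 1.175% = 0.01175.
Recurrence: B ← B·(1+r) − €825.00.
Month 1: interest €99.88; balance after payment €7,774.88.
Month 2: interest €91.35; balance after payment €7,041.23.
Closed form: n = −ln(1 − rB₀/P)/ln(1+r) = −ln(0.87894)/ln(1.01175) ≈ 11.046, so the balance reaches zero during payment 12.

12 months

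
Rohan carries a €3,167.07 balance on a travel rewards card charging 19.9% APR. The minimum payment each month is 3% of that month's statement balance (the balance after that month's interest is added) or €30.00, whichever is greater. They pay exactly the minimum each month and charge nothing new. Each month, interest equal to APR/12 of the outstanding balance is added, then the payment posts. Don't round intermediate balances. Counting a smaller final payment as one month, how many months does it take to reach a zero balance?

132 months

Monthly rate r = 19.9%/12 = 1.65833% = 0.0165833.
While 3% of the post-interest balance exceeds €30.00, each month B ← (B·(1+r))·(1 − 0.03), i.e. B shrinks by the factor (1+r)·0.97 = 0.98609.
This holds for months 1–84. Entering month 85 the balance is €976.10; 3% of the post-interest balance is now below €30.00, so the flat €30.00 minimum applies from here.
From month 85 a fixed €30.00 at rate r clears €976.10 in 48 more payments. Total: 84 + 48 = 132 months.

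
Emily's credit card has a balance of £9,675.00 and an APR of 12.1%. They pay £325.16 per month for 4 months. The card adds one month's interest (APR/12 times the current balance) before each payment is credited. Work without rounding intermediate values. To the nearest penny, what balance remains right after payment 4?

Monthly rate r = 12.1%/12 = 1.00833% = 0.0100833.
Each month: B ← B·(1+r) − £325.16.
Month 1: interest £97.56; balance after payment £9,447.40.
Month 2: interest £95.26; balance after payment £9,217.50.
Month 3: interest £92.94; balance after payment £8,985.28.
Month 4: interest £90.60; balance after payment £8,750.72.

£8,750.72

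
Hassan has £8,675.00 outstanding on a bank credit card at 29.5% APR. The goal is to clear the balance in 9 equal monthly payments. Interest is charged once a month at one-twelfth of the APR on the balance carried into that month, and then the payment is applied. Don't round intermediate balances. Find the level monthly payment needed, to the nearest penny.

£1,086.20

Monthly rate r = 29.5%/12 = 2.45833% = 0.0245833.
Level-payment amortization: P = B₀·r / (1 − (1+r)^(−n)) = 8675.00·0.0245833 / (1 − 1.02458^(−9)).
Denominator 1 − (1+r)^(−9) = 0.196336181.
P = 213.26 / 0.196336181 ≈ 1086.20.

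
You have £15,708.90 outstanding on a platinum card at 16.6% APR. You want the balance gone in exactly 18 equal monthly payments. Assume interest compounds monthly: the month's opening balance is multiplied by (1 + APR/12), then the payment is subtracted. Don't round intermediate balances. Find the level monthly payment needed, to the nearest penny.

£991.87

Monthly rate r = 16.6%/12 = 1.38333% = 0.0138333.
Level-payment amortization: P = B₀·r / (1 − (1+r)^(−n)) = 15708.90·0.0138333 / (1 − 1.01383^(−18)).
Denominator 1 − (1+r)^(−18) = 0.219088514.
P = 217.306 / 0.219088514 ≈ 991.87.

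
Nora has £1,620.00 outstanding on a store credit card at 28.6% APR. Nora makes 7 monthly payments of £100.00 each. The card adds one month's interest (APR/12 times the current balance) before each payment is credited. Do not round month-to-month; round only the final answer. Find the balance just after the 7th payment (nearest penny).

£1,158.29

Monthly rate r = 28.6%/12 = 2.38333% = 0.0238333.
Each month: B ← B·(1+r) − £100.00.
Month 1: interest £38.61; balance after payment £1,558.61.
Month 2: interest £37.15; balance after payment £1,495.76.
Month 3: interest £35.65; balance after payment £1,431.41.
Month 4: interest £34.12; balance after payment £1,365.52.
Month 5: interest £32.54; balance after payment £1,298.07.
Month 6: interest £30.94; balance after payment £1,229.00.
Month 7: interest £29.29; balance after payment £1,158.29.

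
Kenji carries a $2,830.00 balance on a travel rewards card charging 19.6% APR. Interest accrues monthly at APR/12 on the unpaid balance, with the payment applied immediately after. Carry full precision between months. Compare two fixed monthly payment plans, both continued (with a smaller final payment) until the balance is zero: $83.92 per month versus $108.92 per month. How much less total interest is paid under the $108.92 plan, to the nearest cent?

$432.36

Monthly rate r = 19.6%/12 = 1.63333% = 0.0163333.
At $83.92/mo: n = ⌈−ln(1 − rB₀/P)/ln(1+r)⌉ = 50 payments (last $33.44); total interest = total paid − $2,830.00 = $1,315.52.
At $108.92/mo: 35 payments (last $9.88); total interest $883.16.
Interest saved = $1,315.52 − $883.16 = $432.36.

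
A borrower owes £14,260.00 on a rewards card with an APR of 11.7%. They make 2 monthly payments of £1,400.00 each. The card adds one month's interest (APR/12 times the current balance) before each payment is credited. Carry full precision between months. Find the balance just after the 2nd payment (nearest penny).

£11,725.78

Monthly rate r = 11.7%/12 = 0.975% = 0.00975.
Each month: B ← B·(1+r) − £1,400.00.
Month 1: interest £139.03; balance after payment £12,999.03.
Month 2: interest £126.74; balance after payment £11,725.78.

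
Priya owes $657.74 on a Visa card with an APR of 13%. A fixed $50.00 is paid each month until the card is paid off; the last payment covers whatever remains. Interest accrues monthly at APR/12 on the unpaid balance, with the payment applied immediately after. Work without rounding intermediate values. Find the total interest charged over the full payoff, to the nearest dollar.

$56

Monthly rate r = 13%/12 = 1.08333% = 0.0108333.
Payoff takes n = ⌈−ln(1 − rB₀/P)/ln(1+r)⌉ = ⌈14.269⌉ = 15 payments; the last is $13.49.
Total paid = 14·$50.00 + $13.49 = $713.49.
Total interest = total paid − principal = $713.49 − $657.74 = $55.75.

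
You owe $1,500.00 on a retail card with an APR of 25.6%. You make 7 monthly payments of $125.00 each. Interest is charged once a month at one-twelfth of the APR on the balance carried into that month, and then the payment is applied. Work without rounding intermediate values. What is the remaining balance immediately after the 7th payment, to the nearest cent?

$805.82

Monthly rate r = 25.6%/12 = 2.13333% = 0.0213333.
Each month: B ← B·(1+r) − $125.00.
Month 1: interest $32.00; balance after payment $1,407.00.
Month 2: interest $30.02; balance after payment $1,312.02.
Month 3: interest $27.99; balance after payment $1,215.01.
Month 4: interest $25.92; balance after payment $1,115.93.
Month 5: interest $23.81; balance after payment $1,014.73.
Month 6: interest $21.65; balance after payment $911.38.
Month 7: interest $19.44; balance after payment $805.82.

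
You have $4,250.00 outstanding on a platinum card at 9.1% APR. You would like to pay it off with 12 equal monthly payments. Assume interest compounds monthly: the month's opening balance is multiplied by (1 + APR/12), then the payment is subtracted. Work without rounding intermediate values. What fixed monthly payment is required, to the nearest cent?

Monthly rate r = 9.1%/12 = 0.758333% = 0.00758333.
Level-payment amortization: P = B₀·r / (1 − (1+r)^(−n)) = 4250.00·0.00758333 / (1 − 1.00758^(−12)).
Denominator 1 − (1+r)^(−12) = 0.0866687898.
P = 32.2292 / 0.0866687898 ≈ 371.87.

$371.87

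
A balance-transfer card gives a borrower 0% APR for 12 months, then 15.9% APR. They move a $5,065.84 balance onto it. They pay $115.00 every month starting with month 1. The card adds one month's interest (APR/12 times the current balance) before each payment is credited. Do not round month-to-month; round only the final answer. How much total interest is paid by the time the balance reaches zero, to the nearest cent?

Promo months 1–12 at r₀ = 0%/12 = 0; months 13+ at r₁ = 15.9%/12 = 0.01325.
After month 12 (no interest yet): B = $5,065.84 − 12·$115.00 = $3,685.84.
Then at r₁ with $115.00/mo: n₂ = −ln(1 − r₁·B/P)/ln(1+r₁) ≈ 42.00 → 42 more payments.
Total paid = 53·$115.00 + $114.75 = $6,209.75; interest = $6,209.75 − $5,065.84 = $1,143.91.

$1,143.91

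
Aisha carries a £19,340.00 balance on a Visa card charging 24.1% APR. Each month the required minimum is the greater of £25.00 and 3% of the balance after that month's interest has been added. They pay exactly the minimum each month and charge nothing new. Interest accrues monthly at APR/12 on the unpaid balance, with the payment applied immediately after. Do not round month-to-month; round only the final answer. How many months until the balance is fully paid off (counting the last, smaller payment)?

Monthly rate r = 24.1%/12 = 2.00833% = 0.0200833.
While 3% of the post-interest balance exceeds £25.00, each month B ← (B·(1+r))·(1 − 0.03), i.e. B shrinks by the factor (1+r)·0.97 = 0.98948.
This holds for months 1–300. Entering month 301 the balance is £810.35; 3% of the post-interest balance is now below £25.00, so the flat £25.00 minimum applies from here.
From month 301 a fixed £25.00 at rate r clears £810.35 in 53 more payments. Total: 300 + 53 = 353 months.

353 months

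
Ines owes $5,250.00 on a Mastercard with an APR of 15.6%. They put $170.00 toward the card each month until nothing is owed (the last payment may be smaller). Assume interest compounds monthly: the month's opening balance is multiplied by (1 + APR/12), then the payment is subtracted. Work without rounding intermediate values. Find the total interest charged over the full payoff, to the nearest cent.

$1,505.86

Monthly rate r = 15.6%/12 = 1.3% = 0.013.
Payoff takes n = ⌈−ln(1 − rB₀/P)/ln(1+r)⌉ = ⌈39.739⌉ = 40 payments; the last is $125.86.
Total paid = 39·$170.00 + $125.86 = $6,755.86.
Total interest = total paid − principal = $6,755.86 − $5,250.00 = $1,505.86.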